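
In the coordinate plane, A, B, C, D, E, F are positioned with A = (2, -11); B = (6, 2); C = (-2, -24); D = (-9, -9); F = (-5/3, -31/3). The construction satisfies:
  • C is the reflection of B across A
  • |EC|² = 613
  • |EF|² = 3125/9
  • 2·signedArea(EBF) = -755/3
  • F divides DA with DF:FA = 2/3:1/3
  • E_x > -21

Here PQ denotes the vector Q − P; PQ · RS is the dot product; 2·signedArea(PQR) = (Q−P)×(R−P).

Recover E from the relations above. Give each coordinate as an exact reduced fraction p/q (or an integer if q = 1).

1. E_x = -20  [line 37/3·x + -23/3·y + 193 = 0 ∩ |EC|² = 613]
2. E_y = -7  [line 37/3·x + -23/3·y + 193 = 0 ∩ |EC|² = 613]
   → E = (-20, -7)

E = (-20, -7)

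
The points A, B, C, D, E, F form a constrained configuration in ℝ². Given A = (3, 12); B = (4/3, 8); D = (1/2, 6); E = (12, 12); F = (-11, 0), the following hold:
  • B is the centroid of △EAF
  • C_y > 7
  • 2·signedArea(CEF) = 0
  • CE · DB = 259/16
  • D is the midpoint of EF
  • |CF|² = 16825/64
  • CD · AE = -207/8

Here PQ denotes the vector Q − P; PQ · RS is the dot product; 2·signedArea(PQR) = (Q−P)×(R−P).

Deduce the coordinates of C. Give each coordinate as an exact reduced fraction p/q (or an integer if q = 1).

C = (27/8, 15/2)

1. C_x = 27/8  [2·signedArea(CEF) = 0 ∩ CD · AE = -207/8]
2. C_y = 15/2  [2·signedArea(CEF) = 0 ∩ CD · AE = -207/8]
   → C = (27/8, 15/2)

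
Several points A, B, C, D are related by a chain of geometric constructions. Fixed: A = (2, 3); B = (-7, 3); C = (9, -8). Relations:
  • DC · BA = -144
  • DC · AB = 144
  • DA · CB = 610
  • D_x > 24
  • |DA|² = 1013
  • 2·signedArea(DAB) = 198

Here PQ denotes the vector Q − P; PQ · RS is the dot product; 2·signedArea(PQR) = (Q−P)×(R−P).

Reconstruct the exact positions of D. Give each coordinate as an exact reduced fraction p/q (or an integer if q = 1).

1. D_x = 25  [DC · AB = 144 ∩ 2·signedArea(DAB) = 198]
2. D_y = -19  [DC · AB = 144 ∩ 2·signedArea(DAB) = 198]
   → D = (25, -19)

D = (25, -19)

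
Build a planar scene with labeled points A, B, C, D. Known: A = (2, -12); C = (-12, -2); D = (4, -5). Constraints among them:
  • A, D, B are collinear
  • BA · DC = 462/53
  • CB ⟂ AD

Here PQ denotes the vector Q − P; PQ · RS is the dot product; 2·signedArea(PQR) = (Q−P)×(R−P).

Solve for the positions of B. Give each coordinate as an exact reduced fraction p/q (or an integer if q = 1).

1. B_x = 190/53  [A, D, B are collinear ∩ CB ⟂ AD]
2. B_y = -342/53  [A, D, B are collinear ∩ CB ⟂ AD]
   → B = (190/53, -342/53)

B = (190/53, -342/53)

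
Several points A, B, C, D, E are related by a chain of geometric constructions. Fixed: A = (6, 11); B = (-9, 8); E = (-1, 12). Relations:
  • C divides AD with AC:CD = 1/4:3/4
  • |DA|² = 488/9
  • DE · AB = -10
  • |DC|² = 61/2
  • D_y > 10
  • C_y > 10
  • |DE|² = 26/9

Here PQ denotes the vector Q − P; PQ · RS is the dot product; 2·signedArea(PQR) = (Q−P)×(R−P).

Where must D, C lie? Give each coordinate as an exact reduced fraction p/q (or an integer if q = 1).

C = (25/6, 65/6)
D = (-4/3, 31/3)

1. D_x = -4/3  [line 15·x + 3·y + -11 = 0 ∩ |DA|² = 488/9]
2. D_y = 31/3  [line 15·x + 3·y + -11 = 0 ∩ |DA|² = 488/9]
   → D = (-4/3, 31/3)
3. C_x = 25/6  [C divides AD with AC:CD = 1/4:3/4]
4. C_y = 65/6  [C divides AD with AC:CD = 1/4:3/4]
   → C = (25/6, 65/6)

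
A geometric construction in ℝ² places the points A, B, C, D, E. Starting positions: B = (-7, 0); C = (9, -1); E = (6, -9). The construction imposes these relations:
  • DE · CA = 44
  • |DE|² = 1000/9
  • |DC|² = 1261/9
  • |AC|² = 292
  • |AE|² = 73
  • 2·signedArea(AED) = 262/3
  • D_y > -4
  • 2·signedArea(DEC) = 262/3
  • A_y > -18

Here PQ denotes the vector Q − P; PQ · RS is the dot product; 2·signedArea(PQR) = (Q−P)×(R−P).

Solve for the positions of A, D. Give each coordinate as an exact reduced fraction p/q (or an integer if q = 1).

1. D_x = -8/3  [line -8·x + 3·y + -37/3 = 0 ∩ |DE|² = 1000/9]
2. D_y = -3  [line -8·x + 3·y + -37/3 = 0 ∩ |DE|² = 1000/9]
   → D = (-8/3, -3)
3. A_x = 3  [2·signedArea(AED) = 262/3 ∩ DE · CA = 44]
4. A_y = -17  [2·signedArea(AED) = 262/3 ∩ DE · CA = 44]
   → A = (3, -17)

A = (3, -17)
D = (-8/3, -3)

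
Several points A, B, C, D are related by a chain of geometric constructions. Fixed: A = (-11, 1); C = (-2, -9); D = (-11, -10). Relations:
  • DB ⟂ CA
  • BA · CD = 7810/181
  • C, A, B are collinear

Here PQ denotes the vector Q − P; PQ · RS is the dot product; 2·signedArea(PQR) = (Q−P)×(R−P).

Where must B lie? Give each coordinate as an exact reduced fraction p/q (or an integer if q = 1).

1. B_x = -1001/181  [C, A, B are collinear ∩ DB ⟂ CA]
2. B_y = -919/181  [C, A, B are collinear ∩ DB ⟂ CA]
   → B = (-1001/181, -919/181)

B = (-1001/181, -919/181)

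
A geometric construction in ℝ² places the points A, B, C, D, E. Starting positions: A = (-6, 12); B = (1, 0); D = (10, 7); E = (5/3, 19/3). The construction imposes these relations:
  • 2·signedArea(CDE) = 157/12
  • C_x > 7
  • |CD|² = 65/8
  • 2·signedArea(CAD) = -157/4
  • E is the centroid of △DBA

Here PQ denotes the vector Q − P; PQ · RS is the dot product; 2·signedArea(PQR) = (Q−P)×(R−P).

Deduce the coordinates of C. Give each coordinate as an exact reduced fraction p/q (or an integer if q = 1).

C = (31/4, 21/4)

1. C_x = 31/4  [2·signedArea(CAD) = -157/4 ∩ 2·signedArea(CDE) = 157/12]
2. C_y = 21/4  [2·signedArea(CAD) = -157/4 ∩ 2·signedArea(CDE) = 157/12]
   → C = (31/4, 21/4)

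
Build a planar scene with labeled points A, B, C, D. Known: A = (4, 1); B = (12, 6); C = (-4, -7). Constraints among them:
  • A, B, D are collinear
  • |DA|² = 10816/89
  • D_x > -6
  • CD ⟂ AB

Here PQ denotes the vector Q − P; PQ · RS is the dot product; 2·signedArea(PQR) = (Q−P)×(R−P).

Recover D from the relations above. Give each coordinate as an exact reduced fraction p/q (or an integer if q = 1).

D = (-476/89, -431/89)

1. D_x = -476/89  [A, B, D are collinear ∩ CD ⟂ AB]
2. D_y = -431/89  [A, B, D are collinear ∩ CD ⟂ AB]
   → D = (-476/89, -431/89)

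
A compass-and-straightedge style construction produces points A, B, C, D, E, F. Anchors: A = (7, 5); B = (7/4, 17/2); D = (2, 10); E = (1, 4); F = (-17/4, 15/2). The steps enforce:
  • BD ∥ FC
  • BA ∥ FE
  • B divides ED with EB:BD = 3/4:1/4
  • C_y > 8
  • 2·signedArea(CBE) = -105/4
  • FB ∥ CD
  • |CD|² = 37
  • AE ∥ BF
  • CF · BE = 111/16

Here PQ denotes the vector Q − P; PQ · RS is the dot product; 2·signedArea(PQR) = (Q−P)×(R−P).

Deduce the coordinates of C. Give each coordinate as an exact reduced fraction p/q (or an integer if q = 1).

1. C_x = -4  [FB ∥ CD ∩ BD ∥ FC]
2. C_y = 9  [FB ∥ CD ∩ BD ∥ FC]
   → C = (-4, 9)

C = (-4, 9)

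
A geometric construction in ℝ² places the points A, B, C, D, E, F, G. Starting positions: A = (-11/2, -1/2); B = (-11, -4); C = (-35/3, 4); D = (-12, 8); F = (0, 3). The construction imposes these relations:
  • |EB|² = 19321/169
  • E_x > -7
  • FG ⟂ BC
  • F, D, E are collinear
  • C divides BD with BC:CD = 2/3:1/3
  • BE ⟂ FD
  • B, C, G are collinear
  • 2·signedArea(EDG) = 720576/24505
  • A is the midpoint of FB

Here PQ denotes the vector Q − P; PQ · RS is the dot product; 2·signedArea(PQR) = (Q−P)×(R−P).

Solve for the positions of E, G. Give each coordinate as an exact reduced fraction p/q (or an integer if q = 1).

E = (-1164/169, 992/169)
G = (-1668/145, 296/145)

1. E_x = -1164/169  [F, D, E are collinear ∩ BE ⟂ FD]
2. E_y = 992/169  [F, D, E are collinear ∩ BE ⟂ FD]
   → E = (-1164/169, 992/169)
3. G_x = -1668/145  [B, C, G are collinear ∩ FG ⟂ BC]
4. G_y = 296/145  [B, C, G are collinear ∩ FG ⟂ BC]
   → G = (-1668/145, 296/145)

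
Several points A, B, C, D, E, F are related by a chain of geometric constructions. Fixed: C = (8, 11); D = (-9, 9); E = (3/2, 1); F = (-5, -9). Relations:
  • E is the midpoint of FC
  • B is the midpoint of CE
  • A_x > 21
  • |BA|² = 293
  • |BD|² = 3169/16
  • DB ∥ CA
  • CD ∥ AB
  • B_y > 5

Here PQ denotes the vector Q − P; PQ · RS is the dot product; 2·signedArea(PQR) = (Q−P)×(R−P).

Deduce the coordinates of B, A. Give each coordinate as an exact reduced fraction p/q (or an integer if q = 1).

1. B_x = 19/4  [B is the midpoint of CE]
2. B_y = 6  [B is the midpoint of CE]
   → B = (19/4, 6)
3. A_x = 87/4  [CD ∥ AB ∩ DB ∥ CA]
4. A_y = 8  [CD ∥ AB ∩ DB ∥ CA]
   → A = (87/4, 8)

A = (87/4, 8)
B = (19/4, 6)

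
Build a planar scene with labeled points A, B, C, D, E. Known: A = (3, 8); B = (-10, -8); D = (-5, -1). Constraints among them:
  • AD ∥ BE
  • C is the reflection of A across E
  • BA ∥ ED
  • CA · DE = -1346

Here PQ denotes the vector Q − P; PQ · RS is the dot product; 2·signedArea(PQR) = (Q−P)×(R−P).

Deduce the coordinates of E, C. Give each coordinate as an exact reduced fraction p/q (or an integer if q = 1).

1. E_x = -18  [BA ∥ ED ∩ AD ∥ BE]
2. E_y = -17  [BA ∥ ED ∩ AD ∥ BE]
   → E = (-18, -17)
3. C_x = -39  [C is the reflection of A across E]
4. C_y = -42  [C is the reflection of A across E]
   → C = (-39, -42)

C = (-39, -42)
E = (-18, -17)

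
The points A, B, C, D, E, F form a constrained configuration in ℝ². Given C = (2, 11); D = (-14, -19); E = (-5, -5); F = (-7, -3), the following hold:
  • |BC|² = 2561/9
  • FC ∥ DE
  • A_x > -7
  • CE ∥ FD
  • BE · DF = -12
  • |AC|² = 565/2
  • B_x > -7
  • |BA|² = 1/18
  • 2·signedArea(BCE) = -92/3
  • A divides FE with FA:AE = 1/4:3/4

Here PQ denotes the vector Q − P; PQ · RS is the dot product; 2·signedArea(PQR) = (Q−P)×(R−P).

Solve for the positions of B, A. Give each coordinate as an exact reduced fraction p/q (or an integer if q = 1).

1. B_x = -19/3  [BE · DF = -12 ∩ 2·signedArea(BCE) = -92/3]
2. B_y = -11/3  [BE · DF = -12 ∩ 2·signedArea(BCE) = -92/3]
   → B = (-19/3, -11/3)
3. A_x = -13/2  [A divides FE with FA:AE = 1/4:3/4]
4. A_y = -7/2  [A divides FE with FA:AE = 1/4:3/4]
   → A = (-13/2, -7/2)

A = (-13/2, -7/2)
B = (-19/3, -11/3)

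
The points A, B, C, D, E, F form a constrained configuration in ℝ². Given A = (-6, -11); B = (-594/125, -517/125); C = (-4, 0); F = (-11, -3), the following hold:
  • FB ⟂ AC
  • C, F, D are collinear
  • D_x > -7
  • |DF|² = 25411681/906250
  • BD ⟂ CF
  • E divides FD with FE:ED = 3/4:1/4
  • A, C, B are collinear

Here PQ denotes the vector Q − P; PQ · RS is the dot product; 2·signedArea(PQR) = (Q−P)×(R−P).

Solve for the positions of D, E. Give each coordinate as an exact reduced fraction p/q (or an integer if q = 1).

1. D_x = -44463/7250  [C, F, D are collinear ∩ BD ⟂ CF]
2. D_y = -6627/7250  [C, F, D are collinear ∩ BD ⟂ CF]
   → D = (-44463/7250, -6627/7250)
3. E_x = -213139/29000  [E divides FD with FE:ED = 3/4:1/4]
4. E_y = -41631/29000  [E divides FD with FE:ED = 3/4:1/4]
   → E = (-213139/29000, -41631/29000)

D = (-44463/7250, -6627/7250)
E = (-213139/29000, -41631/29000)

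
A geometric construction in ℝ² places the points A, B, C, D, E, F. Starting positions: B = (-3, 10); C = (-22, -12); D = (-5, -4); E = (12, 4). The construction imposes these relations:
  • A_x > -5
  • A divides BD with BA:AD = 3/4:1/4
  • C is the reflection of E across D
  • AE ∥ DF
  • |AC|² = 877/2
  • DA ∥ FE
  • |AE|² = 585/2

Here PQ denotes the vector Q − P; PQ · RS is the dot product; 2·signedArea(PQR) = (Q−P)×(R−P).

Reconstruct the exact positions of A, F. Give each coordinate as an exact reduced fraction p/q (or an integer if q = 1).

1. A_x = -9/2  [A divides BD with BA:AD = 3/4:1/4]
2. A_y = -1/2  [A divides BD with BA:AD = 3/4:1/4]
   → A = (-9/2, -1/2)
3. F_x = 23/2  [DA ∥ FE ∩ AE ∥ DF]
4. F_y = 1/2  [DA ∥ FE ∩ AE ∥ DF]
   → F = (23/2, 1/2)

A = (-9/2, -1/2)
F = (23/2, 1/2)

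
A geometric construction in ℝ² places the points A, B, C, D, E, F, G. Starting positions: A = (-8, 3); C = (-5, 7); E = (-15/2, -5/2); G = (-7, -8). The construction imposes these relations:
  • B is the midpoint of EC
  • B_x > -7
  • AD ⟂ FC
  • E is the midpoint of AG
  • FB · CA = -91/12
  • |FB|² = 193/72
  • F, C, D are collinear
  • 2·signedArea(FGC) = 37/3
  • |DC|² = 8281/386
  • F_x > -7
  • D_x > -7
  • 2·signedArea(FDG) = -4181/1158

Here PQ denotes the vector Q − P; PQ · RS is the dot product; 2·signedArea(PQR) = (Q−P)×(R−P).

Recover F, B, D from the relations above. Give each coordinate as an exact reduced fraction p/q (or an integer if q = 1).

1. B_x = -25/4  [B is the midpoint of EC]
2. B_y = 9/4  [B is the midpoint of EC]
   → B = (-25/4, 9/4)
3. F_x = -20/3  [FB · CA = -91/12 ∩ 2·signedArea(FGC) = 37/3]
4. F_y = 2/3  [FB · CA = -91/12 ∩ 2·signedArea(FGC) = 37/3]
   → F = (-20/3, 2/3)
5. D_x = -2385/386  [2·signedArea(FDG) = -4181/1158 ∩ F, C, D are collinear]
6. D_y = 973/386  [2·signedArea(FDG) = -4181/1158 ∩ F, C, D are collinear]
   → D = (-2385/386, 973/386)

B = (-25/4, 9/4)
D = (-2385/386, 973/386)
F = (-20/3, 2/3)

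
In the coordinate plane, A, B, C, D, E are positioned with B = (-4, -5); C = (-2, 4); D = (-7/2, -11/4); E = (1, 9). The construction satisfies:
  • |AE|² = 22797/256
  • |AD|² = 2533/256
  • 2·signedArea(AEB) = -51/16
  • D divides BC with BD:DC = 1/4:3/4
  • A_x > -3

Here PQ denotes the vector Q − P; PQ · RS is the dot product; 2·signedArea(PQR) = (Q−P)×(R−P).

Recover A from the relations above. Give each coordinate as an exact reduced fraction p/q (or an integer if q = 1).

A = (-19/8, 3/16)

1. A_x = -19/8  [line 14·x + -5·y + 547/16 = 0 ∩ |AD|² = 2533/256]
2. A_y = 3/16  [line 14·x + -5·y + 547/16 = 0 ∩ |AD|² = 2533/256]
   → A = (-19/8, 3/16)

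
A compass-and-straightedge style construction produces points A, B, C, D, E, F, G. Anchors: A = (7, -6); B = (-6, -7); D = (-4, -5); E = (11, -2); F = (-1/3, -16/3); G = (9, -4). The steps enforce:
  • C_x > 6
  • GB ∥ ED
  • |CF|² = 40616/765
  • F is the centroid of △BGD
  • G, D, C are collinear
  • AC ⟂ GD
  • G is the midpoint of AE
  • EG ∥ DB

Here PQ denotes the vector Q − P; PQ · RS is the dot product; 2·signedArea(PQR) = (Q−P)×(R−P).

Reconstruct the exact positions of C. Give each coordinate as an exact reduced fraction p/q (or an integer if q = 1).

1. C_x = 583/85  [G, D, C are collinear ∩ AC ⟂ GD]
2. C_y = -354/85  [G, D, C are collinear ∩ AC ⟂ GD]
   → C = (583/85, -354/85)

C = (583/85, -354/85)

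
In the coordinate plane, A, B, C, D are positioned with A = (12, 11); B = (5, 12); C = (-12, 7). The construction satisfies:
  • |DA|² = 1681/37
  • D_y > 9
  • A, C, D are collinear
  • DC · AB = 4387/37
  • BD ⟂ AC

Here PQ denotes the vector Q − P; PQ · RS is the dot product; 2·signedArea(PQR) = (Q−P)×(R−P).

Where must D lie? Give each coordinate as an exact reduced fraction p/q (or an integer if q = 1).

1. D_x = 198/37  [A, C, D are collinear ∩ BD ⟂ AC]
2. D_y = 366/37  [A, C, D are collinear ∩ BD ⟂ AC]
   → D = (198/37, 366/37)

D = (198/37, 366/37)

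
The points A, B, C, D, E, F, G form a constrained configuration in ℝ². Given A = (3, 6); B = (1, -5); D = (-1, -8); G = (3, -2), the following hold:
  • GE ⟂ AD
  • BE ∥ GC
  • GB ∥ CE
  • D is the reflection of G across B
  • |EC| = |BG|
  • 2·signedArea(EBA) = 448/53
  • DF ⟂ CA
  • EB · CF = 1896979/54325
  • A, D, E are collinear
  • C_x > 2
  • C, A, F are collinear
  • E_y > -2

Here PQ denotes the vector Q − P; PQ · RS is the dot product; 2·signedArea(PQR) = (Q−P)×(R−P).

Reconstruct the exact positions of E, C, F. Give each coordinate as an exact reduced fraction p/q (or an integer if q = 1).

1. E_x = 47/53  [A, D, E are collinear ∩ GE ⟂ AD]
2. E_y = -74/53  [A, D, E are collinear ∩ GE ⟂ AD]
   → E = (47/53, -74/53)
3. C_x = 153/53  [GB ∥ CE ∩ BE ∥ GC]
4. C_y = 85/53  [GB ∥ CE ∩ BE ∥ GC]
   → C = (153/53, 85/53)
5. F_x = 2703/1025  [C, A, F are collinear ∩ DF ⟂ CA]
6. F_y = -8296/1025  [C, A, F are collinear ∩ DF ⟂ CA]
   → F = (2703/1025, -8296/1025)

C = (153/53, 85/53)
E = (47/53, -74/53)
F = (2703/1025, -8296/1025)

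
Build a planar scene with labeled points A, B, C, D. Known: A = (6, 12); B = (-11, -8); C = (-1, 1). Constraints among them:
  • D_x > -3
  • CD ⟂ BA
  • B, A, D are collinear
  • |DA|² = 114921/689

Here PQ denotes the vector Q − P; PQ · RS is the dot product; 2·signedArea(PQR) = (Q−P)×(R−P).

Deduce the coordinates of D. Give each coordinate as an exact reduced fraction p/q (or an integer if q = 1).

1. D_x = -1629/689  [B, A, D are collinear ∩ CD ⟂ BA]
2. D_y = 1488/689  [B, A, D are collinear ∩ CD ⟂ BA]
   → D = (-1629/689, 1488/689)

D = (-1629/689, 1488/689)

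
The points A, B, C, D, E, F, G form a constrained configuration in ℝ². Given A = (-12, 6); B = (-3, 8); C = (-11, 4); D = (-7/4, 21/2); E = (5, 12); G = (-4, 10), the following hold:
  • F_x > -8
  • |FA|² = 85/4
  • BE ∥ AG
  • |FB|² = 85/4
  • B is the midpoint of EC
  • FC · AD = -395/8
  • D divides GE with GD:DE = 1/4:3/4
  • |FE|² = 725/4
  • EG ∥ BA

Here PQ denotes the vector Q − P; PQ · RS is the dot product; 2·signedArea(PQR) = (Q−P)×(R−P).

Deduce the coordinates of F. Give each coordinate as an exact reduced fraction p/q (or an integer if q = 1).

F = (-15/2, 7)

1. F_x = -15/2  [line -41/4·x + -9/2·y + -363/8 = 0 ∩ |FA|² = 85/4]
2. F_y = 7  [line -41/4·x + -9/2·y + -363/8 = 0 ∩ |FA|² = 85/4]
   → F = (-15/2, 7)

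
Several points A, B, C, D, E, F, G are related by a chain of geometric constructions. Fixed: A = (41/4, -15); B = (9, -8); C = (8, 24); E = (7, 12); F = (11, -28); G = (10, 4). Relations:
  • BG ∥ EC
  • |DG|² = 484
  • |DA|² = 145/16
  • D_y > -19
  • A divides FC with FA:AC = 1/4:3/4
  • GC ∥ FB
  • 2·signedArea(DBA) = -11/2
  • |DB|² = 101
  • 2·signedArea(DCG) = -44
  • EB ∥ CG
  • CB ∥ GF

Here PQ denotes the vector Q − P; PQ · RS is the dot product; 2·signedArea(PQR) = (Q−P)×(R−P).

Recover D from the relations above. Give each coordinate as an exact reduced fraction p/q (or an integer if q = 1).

D = (10, -18)

1. D_x = 10  [2·signedArea(DCG) = -44 ∩ 2·signedArea(DBA) = -11/2]
2. D_y = -18  [2·signedArea(DCG) = -44 ∩ 2·signedArea(DBA) = -11/2]
   → D = (10, -18)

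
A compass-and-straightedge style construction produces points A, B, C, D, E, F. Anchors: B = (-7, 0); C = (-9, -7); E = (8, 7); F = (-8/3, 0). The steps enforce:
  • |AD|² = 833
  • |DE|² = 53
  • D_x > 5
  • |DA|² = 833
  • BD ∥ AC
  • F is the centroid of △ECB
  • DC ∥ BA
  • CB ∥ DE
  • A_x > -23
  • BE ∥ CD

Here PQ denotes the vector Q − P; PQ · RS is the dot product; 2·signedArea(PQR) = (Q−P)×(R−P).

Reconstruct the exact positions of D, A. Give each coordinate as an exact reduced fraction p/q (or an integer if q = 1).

1. D_x = 6  [CB ∥ DE ∩ BE ∥ CD]
2. D_y = 0  [CB ∥ DE ∩ BE ∥ CD]
   → D = (6, 0)
3. A_x = -22  [BD ∥ AC ∩ DC ∥ BA]
4. A_y = -7  [BD ∥ AC ∩ DC ∥ BA]
   → A = (-22, -7)

A = (-22, -7)
D = (6, 0)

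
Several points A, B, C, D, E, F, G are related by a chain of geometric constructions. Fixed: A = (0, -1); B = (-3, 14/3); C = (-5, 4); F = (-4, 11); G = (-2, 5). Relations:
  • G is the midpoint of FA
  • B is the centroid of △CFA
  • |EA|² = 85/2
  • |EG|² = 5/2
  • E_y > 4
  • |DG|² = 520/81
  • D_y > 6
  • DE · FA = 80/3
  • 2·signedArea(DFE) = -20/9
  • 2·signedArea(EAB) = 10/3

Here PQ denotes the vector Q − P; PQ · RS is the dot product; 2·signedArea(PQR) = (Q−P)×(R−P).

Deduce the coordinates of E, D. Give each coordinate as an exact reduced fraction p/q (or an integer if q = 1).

D = (-4, 59/9)
E = (-7/2, 9/2)

1. E_x = -7/2  [line -17/3·x + -3·y + -19/3 = 0 ∩ |EA|² = 85/2]
2. E_y = 9/2  [line -17/3·x + -3·y + -19/3 = 0 ∩ |EA|² = 85/2]
   → E = (-7/2, 9/2)
3. D_x = -4  [2·signedArea(DFE) = -20/9 ∩ DE · FA = 80/3]
4. D_y = 59/9  [2·signedArea(DFE) = -20/9 ∩ DE · FA = 80/3]
   → D = (-4, 59/9)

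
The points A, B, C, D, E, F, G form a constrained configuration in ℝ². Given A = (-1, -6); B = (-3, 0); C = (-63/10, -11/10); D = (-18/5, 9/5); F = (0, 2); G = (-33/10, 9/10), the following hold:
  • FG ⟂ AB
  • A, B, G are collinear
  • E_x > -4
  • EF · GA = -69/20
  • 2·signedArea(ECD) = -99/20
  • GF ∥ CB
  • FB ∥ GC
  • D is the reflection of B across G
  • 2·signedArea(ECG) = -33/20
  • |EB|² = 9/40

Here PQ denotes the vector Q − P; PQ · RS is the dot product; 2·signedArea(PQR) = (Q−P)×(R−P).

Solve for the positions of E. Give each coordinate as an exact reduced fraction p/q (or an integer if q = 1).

E = (-63/20, 9/20)

1. E_x = -63/20  [2·signedArea(ECD) = -99/20 ∩ EF · GA = -69/20]
2. E_y = 9/20  [2·signedArea(ECD) = -99/20 ∩ EF · GA = -69/20]
   → E = (-63/20, 9/20)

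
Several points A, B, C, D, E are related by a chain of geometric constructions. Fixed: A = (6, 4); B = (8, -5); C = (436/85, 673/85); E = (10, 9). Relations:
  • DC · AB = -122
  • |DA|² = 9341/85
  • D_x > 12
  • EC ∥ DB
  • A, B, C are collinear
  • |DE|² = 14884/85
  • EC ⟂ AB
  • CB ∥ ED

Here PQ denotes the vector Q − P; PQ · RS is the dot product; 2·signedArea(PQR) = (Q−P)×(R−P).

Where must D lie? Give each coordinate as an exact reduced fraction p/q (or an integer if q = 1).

1. D_x = 1094/85  [EC ∥ DB ∩ CB ∥ ED]
2. D_y = -333/85  [EC ∥ DB ∩ CB ∥ ED]
   → D = (1094/85, -333/85)

D = (1094/85, -333/85)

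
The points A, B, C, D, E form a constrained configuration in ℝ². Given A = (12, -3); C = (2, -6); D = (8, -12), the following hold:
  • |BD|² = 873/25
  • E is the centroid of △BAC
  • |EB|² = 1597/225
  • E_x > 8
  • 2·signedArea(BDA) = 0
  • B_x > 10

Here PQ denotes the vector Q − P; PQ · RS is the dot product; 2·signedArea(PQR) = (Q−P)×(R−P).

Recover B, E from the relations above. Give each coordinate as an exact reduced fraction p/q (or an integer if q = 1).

B = (52/5, -33/5)
E = (122/15, -26/5)

1. B_x = 52/5  [line -9·x + 4·y + 120 = 0 ∩ |BD|² = 873/25]
2. B_y = -33/5  [line -9·x + 4·y + 120 = 0 ∩ |BD|² = 873/25]
   → B = (52/5, -33/5)
3. E_x = 122/15  [E is the centroid of △BAC]
4. E_y = -26/5  [E is the centroid of △BAC]
   → E = (122/15, -26/5)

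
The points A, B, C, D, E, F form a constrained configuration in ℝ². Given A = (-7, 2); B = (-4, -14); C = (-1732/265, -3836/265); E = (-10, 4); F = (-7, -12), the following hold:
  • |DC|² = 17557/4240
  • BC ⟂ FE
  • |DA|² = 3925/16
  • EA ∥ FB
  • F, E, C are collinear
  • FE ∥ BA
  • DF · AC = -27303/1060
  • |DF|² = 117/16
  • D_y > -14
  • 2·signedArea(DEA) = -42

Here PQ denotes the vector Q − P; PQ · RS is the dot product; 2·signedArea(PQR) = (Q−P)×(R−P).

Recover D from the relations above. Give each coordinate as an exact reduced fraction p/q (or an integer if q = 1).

D = (-19/4, -27/2)

1. D_x = -19/4  [DF · AC = -27303/1060 ∩ 2·signedArea(DEA) = -42]
2. D_y = -27/2  [DF · AC = -27303/1060 ∩ 2·signedArea(DEA) = -42]
   → D = (-19/4, -27/2)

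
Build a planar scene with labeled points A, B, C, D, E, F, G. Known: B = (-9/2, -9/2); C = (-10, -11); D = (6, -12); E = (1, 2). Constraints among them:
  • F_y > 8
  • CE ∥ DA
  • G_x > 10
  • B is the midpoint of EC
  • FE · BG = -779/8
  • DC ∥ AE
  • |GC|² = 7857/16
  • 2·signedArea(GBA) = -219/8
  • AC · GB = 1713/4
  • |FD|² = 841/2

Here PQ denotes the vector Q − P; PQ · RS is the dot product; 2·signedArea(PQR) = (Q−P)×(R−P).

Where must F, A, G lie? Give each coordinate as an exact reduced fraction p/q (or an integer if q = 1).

1. A_x = 17  [DC ∥ AE ∩ CE ∥ DA]
2. A_y = 1  [DC ∥ AE ∩ CE ∥ DA]
   → A = (17, 1)
3. G_x = 41/4  [2·signedArea(GBA) = -219/8 ∩ AC · GB = 1713/4]
4. G_y = -2  [2·signedArea(GBA) = -219/8 ∩ AC · GB = 1713/4]
   → G = (41/4, -2)
5. F_x = 13/2  [line -59/4·x + -5/2·y + 937/8 = 0 ∩ |FD|² = 841/2]
6. F_y = 17/2  [line -59/4·x + -5/2·y + 937/8 = 0 ∩ |FD|² = 841/2]
   → F = (13/2, 17/2)

A = (17, 1)
F = (13/2, 17/2)
G = (41/4, -2)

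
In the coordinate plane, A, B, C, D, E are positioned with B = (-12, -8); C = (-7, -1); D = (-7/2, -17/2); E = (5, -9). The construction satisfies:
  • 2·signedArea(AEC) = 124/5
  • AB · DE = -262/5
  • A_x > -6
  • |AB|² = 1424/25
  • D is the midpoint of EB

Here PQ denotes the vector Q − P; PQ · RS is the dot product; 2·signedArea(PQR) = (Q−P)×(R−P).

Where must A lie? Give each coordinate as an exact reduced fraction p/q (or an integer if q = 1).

1. A_x = -28/5  [2·signedArea(AEC) = 124/5 ∩ AB · DE = -262/5]
2. A_y = -4  [2·signedArea(AEC) = 124/5 ∩ AB · DE = -262/5]
   → A = (-28/5, -4)

A = (-28/5, -4)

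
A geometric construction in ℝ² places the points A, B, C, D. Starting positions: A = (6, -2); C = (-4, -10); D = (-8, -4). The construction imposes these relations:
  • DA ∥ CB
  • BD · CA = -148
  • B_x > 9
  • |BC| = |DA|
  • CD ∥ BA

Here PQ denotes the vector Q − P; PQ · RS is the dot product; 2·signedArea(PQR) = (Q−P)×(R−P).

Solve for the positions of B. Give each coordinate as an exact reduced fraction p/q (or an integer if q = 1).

B = (10, -8)

1. B_x = 10  [CD ∥ BA ∩ DA ∥ CB]
2. B_y = -8  [CD ∥ BA ∩ DA ∥ CB]
   → B = (10, -8)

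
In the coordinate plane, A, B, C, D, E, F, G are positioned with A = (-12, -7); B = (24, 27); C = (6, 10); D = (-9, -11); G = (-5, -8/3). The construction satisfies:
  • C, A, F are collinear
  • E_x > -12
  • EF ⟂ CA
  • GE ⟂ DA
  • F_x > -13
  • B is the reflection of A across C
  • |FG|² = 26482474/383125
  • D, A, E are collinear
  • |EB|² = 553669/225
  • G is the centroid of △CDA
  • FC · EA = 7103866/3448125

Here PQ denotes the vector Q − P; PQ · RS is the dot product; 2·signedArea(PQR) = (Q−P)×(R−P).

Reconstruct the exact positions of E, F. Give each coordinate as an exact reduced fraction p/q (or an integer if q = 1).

E = (-289/25, -569/75)
F = (-184824/15325, -324443/45975)

1. E_x = -289/25  [D, A, E are collinear ∩ GE ⟂ DA]
2. E_y = -569/75  [D, A, E are collinear ∩ GE ⟂ DA]
   → E = (-289/25, -569/75)
3. F_x = -184824/15325  [C, A, F are collinear ∩ EF ⟂ CA]
4. F_y = -324443/45975  [C, A, F are collinear ∩ EF ⟂ CA]
   → F = (-184824/15325, -324443/45975)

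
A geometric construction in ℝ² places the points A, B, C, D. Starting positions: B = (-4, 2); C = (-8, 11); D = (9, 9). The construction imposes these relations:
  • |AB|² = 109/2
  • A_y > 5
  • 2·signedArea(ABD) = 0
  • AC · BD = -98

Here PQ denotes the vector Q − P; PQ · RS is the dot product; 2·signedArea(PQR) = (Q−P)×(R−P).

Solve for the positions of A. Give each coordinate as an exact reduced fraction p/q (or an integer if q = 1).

A = (5/2, 11/2)

1. A_x = 5/2  [2·signedArea(ABD) = 0 ∩ AC · BD = -98]
2. A_y = 11/2  [2·signedArea(ABD) = 0 ∩ AC · BD = -98]
   → A = (5/2, 11/2)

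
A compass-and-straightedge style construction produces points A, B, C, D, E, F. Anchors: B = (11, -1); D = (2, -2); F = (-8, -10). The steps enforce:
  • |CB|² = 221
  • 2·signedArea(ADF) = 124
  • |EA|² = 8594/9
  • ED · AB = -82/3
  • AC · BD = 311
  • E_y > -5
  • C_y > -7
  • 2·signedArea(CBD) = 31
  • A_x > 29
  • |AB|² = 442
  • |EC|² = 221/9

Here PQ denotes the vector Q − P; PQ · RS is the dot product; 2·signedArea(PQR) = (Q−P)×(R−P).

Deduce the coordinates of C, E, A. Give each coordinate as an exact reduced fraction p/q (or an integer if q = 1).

1. A_x = 30  [line 8·x + -10·y + -160 = 0 ∩ |AB|² = 442]
2. A_y = 8  [line 8·x + -10·y + -160 = 0 ∩ |AB|² = 442]
   → A = (30, 8)
3. C_x = -3  [2·signedArea(CBD) = 31 ∩ AC · BD = 311]
4. C_y = -6  [2·signedArea(CBD) = 31 ∩ AC · BD = 311]
   → C = (-3, -6)
5. E_x = 5/3  [line 19·x + 9·y + 22/3 = 0 ∩ |EA|² = 8594/9]
6. E_y = -13/3  [line 19·x + 9·y + 22/3 = 0 ∩ |EA|² = 8594/9]
   → E = (5/3, -13/3)

A = (30, 8)
C = (-3, -6)
E = (5/3, -13/3)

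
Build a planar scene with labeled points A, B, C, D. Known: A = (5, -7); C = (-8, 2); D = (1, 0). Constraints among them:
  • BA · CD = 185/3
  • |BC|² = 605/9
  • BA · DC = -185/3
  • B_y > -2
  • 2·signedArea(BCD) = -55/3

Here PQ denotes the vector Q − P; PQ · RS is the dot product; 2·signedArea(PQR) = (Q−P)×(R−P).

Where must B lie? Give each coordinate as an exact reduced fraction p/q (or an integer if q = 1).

1. B_x = -2/3  [BA · DC = -185/3 ∩ 2·signedArea(BCD) = -55/3]
2. B_y = -5/3  [BA · DC = -185/3 ∩ 2·signedArea(BCD) = -55/3]
   → B = (-2/3, -5/3)

B = (-2/3, -5/3)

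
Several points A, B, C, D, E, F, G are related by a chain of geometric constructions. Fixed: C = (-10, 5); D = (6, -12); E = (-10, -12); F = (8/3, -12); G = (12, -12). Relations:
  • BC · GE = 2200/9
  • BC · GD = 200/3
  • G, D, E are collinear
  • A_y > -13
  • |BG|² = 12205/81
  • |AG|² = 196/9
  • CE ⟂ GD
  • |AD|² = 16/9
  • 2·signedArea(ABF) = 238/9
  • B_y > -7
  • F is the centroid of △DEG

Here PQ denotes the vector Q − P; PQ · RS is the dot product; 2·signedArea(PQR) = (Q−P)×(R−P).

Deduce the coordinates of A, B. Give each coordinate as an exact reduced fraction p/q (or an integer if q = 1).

1. B_x = 10/9  [BC · GD = 200/3]
2. B_y = -19/3  [|BG|² = 12205/81]
   → B = (10/9, -19/3)
3. A_x = 22/3  [line 17/3·x + 14/9·y + -206/9 = 0 ∩ |AG|² = 196/9]
4. A_y = -12  [line 17/3·x + 14/9·y + -206/9 = 0 ∩ |AG|² = 196/9]
   → A = (22/3, -12)

A = (22/3, -12)
B = (10/9, -19/3)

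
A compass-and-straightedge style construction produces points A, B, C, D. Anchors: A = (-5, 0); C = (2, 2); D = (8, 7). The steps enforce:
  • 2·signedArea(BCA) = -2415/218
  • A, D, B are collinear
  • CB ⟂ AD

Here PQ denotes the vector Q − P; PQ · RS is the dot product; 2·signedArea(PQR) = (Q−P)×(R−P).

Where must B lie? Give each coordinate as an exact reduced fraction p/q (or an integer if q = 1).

B = (275/218, 735/218)

1. B_x = 275/218  [A, D, B are collinear ∩ CB ⟂ AD]
2. B_y = 735/218  [A, D, B are collinear ∩ CB ⟂ AD]
   → B = (275/218, 735/218)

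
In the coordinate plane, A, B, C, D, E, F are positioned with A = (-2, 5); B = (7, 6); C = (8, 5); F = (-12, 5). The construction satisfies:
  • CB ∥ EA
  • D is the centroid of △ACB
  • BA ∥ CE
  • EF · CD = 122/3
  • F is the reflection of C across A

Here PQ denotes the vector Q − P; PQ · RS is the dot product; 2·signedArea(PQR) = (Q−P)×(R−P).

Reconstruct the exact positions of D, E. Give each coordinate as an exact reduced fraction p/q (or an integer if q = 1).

D = (13/3, 16/3)
E = (-1, 4)

1. D_x = 13/3  [D is the centroid of △ACB]
2. D_y = 16/3  [D is the centroid of △ACB]
   → D = (13/3, 16/3)
3. E_x = -1  [CB ∥ EA ∩ BA ∥ CE]
4. E_y = 4  [CB ∥ EA ∩ BA ∥ CE]
   → E = (-1, 4)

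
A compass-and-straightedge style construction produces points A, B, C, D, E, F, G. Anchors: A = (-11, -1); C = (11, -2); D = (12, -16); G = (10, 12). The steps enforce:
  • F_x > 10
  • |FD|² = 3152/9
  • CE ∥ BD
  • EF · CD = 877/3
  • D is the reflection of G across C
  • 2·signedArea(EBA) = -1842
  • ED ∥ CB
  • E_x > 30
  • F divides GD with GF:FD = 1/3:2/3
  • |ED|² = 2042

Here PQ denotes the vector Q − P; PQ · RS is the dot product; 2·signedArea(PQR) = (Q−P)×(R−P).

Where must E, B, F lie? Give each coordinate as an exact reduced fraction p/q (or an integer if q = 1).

1. F_x = 32/3  [F divides GD with GF:FD = 1/3:2/3]
2. F_y = 8/3  [F divides GD with GF:FD = 1/3:2/3]
   → F = (32/3, 8/3)
3. E_x = 31  [line -1·x + 14·y + -319 = 0 ∩ |ED|² = 2042]
4. E_y = 25  [line -1·x + 14·y + -319 = 0 ∩ |ED|² = 2042]
   → E = (31, 25)
5. B_x = -8  [2·signedArea(EBA) = -1842 ∩ CE ∥ BD]
6. B_y = -43  [2·signedArea(EBA) = -1842 ∩ CE ∥ BD]
   → B = (-8, -43)

B = (-8, -43)
E = (31, 25)
F = (32/3, 8/3)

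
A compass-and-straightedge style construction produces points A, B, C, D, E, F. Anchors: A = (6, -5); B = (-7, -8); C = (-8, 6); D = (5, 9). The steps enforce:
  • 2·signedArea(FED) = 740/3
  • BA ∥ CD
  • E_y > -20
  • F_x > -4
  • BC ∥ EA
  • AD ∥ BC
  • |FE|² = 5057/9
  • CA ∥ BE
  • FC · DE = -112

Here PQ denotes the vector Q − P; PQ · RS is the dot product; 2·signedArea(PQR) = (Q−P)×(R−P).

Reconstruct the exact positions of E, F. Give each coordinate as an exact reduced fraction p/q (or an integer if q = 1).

E = (7, -19)
F = (-10/3, 7/3)

1. E_x = 7  [BC ∥ EA ∩ CA ∥ BE]
2. E_y = -19  [BC ∥ EA ∩ CA ∥ BE]
   → E = (7, -19)
3. F_x = -10/3  [2·signedArea(FED) = 740/3 ∩ FC · DE = -112]
4. F_y = 7/3  [2·signedArea(FED) = 740/3 ∩ FC · DE = -112]
   → F = (-10/3, 7/3)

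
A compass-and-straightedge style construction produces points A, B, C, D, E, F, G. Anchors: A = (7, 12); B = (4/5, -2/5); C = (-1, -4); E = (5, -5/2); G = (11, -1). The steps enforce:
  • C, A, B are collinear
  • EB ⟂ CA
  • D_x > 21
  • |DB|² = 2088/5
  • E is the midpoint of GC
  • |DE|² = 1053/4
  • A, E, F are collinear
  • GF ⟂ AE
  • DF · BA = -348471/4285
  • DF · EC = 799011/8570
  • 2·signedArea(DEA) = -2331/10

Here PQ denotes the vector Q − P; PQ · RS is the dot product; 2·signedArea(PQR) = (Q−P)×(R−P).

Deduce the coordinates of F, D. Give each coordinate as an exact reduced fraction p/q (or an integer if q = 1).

D = (106/5, -8/5)
F = (4555/857, -185/857)

1. F_x = 4555/857  [A, E, F are collinear ∩ GF ⟂ AE]
2. F_y = -185/857  [A, E, F are collinear ∩ GF ⟂ AE]
   → F = (4555/857, -185/857)
3. D_x = 106/5  [DF · EC = 799011/8570 ∩ 2·signedArea(DEA) = -2331/10]
4. D_y = -8/5  [DF · EC = 799011/8570 ∩ 2·signedArea(DEA) = -2331/10]
   → D = (106/5, -8/5)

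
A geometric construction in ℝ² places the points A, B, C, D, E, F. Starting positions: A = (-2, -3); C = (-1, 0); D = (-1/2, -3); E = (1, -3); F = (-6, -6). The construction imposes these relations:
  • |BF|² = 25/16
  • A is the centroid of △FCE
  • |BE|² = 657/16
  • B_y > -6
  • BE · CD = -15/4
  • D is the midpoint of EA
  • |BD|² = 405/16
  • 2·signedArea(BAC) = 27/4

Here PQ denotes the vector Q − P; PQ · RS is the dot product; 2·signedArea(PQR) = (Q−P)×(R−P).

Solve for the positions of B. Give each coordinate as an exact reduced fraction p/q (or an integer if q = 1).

B = (-5, -21/4)

1. B_x = -5  [BE · CD = -15/4 ∩ 2·signedArea(BAC) = 27/4]
2. B_y = -21/4  [BE · CD = -15/4 ∩ 2·signedArea(BAC) = 27/4]
   → B = (-5, -21/4)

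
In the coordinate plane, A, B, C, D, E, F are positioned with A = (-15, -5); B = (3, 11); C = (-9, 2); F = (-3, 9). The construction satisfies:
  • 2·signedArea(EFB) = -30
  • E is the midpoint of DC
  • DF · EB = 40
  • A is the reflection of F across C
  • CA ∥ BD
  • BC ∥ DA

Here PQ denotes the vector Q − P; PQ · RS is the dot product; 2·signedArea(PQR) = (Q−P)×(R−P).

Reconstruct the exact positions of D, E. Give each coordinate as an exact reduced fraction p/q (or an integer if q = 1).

D = (-3, 4)
E = (-6, 3)

1. D_x = -3  [BC ∥ DA ∩ CA ∥ BD]
2. D_y = 4  [BC ∥ DA ∩ CA ∥ BD]
   → D = (-3, 4)
3. E_x = -6  [E is the midpoint of DC]
4. E_y = 3  [E is the midpoint of DC]
   → E = (-6, 3)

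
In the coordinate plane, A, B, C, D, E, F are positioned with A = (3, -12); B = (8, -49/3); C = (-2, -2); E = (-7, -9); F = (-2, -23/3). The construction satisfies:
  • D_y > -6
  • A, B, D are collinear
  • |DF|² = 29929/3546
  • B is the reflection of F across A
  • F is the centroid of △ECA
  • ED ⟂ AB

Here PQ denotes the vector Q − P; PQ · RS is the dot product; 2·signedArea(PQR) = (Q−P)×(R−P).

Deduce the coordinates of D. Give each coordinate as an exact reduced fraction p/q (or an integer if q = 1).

D = (-1653/394, -2271/394)

1. D_x = -1653/394  [A, B, D are collinear ∩ ED ⟂ AB]
2. D_y = -2271/394  [A, B, D are collinear ∩ ED ⟂ AB]
   → D = (-1653/394, -2271/394)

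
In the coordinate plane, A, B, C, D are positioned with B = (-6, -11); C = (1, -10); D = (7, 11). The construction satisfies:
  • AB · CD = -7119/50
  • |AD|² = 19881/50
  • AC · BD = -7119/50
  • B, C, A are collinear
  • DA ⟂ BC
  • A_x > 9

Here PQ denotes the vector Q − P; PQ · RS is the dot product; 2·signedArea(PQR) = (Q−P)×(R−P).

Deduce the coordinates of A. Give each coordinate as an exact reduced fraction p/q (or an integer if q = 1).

A = (491/50, -437/50)

1. A_x = 491/50  [B, C, A are collinear ∩ DA ⟂ BC]
2. A_y = -437/50  [B, C, A are collinear ∩ DA ⟂ BC]
   → A = (491/50, -437/50)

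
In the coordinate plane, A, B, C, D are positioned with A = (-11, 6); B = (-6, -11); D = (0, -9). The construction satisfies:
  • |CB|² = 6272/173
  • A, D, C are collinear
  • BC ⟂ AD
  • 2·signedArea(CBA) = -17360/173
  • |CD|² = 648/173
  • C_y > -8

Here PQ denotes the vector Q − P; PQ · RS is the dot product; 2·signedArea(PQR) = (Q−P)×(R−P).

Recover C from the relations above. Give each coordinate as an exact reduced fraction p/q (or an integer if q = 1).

C = (-198/173, -1287/173)

1. C_x = -198/173  [A, D, C are collinear ∩ BC ⟂ AD]
2. C_y = -1287/173  [A, D, C are collinear ∩ BC ⟂ AD]
   → C = (-198/173, -1287/173)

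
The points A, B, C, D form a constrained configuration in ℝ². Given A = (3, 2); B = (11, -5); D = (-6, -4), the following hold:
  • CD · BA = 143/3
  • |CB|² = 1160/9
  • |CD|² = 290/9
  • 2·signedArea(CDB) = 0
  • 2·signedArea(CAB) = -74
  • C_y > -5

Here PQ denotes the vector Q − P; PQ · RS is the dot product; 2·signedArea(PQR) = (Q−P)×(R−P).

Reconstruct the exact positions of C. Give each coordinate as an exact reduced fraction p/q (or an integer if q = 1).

C = (-1/3, -13/3)

1. C_x = -1/3  [2·signedArea(CDB) = 0 ∩ 2·signedArea(CAB) = -74]
2. C_y = -13/3  [2·signedArea(CDB) = 0 ∩ 2·signedArea(CAB) = -74]
   → C = (-1/3, -13/3)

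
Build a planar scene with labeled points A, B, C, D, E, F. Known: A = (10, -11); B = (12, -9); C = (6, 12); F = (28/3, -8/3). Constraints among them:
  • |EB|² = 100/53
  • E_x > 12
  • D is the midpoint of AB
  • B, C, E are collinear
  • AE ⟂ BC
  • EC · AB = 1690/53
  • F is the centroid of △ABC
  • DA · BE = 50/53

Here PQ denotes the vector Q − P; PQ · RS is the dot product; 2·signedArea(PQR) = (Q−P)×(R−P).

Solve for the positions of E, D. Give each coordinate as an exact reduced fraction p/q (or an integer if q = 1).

D = (11, -10)
E = (656/53, -547/53)

1. E_x = 656/53  [B, C, E are collinear ∩ AE ⟂ BC]
2. E_y = -547/53  [B, C, E are collinear ∩ AE ⟂ BC]
   → E = (656/53, -547/53)
3. D_x = 11  [D is the midpoint of AB]
4. D_y = -10  [D is the midpoint of AB]
   → D = (11, -10)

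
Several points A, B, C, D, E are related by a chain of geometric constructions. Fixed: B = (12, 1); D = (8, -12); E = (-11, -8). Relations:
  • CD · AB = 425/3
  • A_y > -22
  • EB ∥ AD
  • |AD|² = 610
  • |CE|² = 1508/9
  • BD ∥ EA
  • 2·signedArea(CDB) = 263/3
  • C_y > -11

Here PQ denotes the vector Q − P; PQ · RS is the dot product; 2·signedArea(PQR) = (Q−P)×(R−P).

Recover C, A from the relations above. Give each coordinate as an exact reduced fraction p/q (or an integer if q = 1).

1. C_x = 5/3  [line -13·x + 4·y + 193/3 = 0 ∩ |CE|² = 1508/9]
2. C_y = -32/3  [line -13·x + 4·y + 193/3 = 0 ∩ |CE|² = 1508/9]
   → C = (5/3, -32/3)
3. A_x = -15  [CD · AB = 425/3 ∩ EB ∥ AD]
4. A_y = -21  [CD · AB = 425/3 ∩ EB ∥ AD]
   → A = (-15, -21)

A = (-15, -21)
C = (5/3, -32/3)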